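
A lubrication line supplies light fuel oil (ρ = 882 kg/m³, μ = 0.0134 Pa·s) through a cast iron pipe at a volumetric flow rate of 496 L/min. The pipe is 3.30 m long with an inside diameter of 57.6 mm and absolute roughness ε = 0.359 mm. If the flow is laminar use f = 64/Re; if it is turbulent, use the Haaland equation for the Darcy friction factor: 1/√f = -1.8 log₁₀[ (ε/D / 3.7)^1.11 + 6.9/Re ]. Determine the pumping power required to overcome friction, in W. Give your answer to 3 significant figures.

P ≈ 79.8 W

Q = 496 L/min = 496/60000 = 0.008267 m³/s.
Cross-sectional area A = πD²/4 = π(0.0576)²/4 = 0.002606 m²; mean velocity V = Q/A = 0.008267/0.002606 = 3.172 m/s.
Reynolds number Re = ρVD/μ = 882 · 3.172 · 0.0576 / 0.0134 = 1.203e+04.
Re > 4000 → turbulent. Relative roughness ε/D = 0.000359/0.0576 = 0.00623. Haaland: 1/√f = -1.8 log₁₀[(0.00623/3.7)^1.11 + 6.9/1.203e+04] = -1.8 log₁₀[0.000834 + 0.000574] = 5.132, so f = 0.03796.
Darcy-Weisbach: ΔP = f(L/D)(ρV²/2) = 0.03796·(3.3/0.0576)·(882·3.172²/2) = 0.03796·57.29·4438 = 9653 Pa.
Pumping power P = QΔP = 0.008267·9653 = 79.80 W = 79.8 W.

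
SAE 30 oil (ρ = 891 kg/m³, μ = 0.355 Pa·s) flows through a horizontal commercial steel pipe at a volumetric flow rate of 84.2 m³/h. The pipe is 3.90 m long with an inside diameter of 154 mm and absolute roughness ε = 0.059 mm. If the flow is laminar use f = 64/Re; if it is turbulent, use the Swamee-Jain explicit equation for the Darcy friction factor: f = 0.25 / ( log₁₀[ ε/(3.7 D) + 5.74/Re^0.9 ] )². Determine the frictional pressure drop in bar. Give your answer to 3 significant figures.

Q = 84.2 m³/h = 84.2/3600 = 0.02339 m³/s.
Cross-sectional area A = πD²/4 = π(0.154)²/4 = 0.01863 m²; mean velocity V = Q/A = 0.02339/0.01863 = 1.256 m/s.
Reynolds number Re = ρVD/μ = 891 · 1.256 · 0.154 / 0.355 = 485.3.
Re < 2300 → laminar flow, so f = 64/Re = 64/485.3 = 0.1319 (the turbulent correlation is not needed).
Darcy-Weisbach: ΔP = f(L/D)(ρV²/2) = 0.1319·(3.9/0.154)·(891·1.256²/2) = 0.1319·25.32·702.4 = 2346 Pa.
ΔP = 2346 Pa = 0.0235 bar.

ΔP ≈ 0.0235 bar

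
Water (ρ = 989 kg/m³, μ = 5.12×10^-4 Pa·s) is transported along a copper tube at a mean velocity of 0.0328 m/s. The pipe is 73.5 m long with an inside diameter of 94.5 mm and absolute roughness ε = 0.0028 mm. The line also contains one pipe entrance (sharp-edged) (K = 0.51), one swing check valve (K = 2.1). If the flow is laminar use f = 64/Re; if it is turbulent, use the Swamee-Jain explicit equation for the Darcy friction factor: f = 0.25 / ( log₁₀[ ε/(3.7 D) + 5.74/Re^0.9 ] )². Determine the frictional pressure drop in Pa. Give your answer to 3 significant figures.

ΔP ≈ 16.2 Pa

Reynolds number Re = ρVD/μ = 989 · 0.0328 · 0.0945 / 0.000512 = 5987.
Re > 4000 → turbulent. Relative roughness ε/D = 2.8e-06/0.0945 = 2.96e-05. Swamee-Jain: f = 0.25/(log₁₀[2.96e-05/3.7 + 5.74/5987^0.9])² = 0.25/(log₁₀[8.01e-06 + 0.00229])² = 0.25/(-2.639)² = 0.0359.
Total minor-loss coefficient ΣK = 1·0.51 + 1·2.1 = 2.61.
ΔP = [f·L/D + ΣK]·(ρV²/2) = [0.0359·73.5/0.0945 + 2.61]·(989·0.0328²/2) = [27.92 + 2.61]·0.532 = 16.24 Pa.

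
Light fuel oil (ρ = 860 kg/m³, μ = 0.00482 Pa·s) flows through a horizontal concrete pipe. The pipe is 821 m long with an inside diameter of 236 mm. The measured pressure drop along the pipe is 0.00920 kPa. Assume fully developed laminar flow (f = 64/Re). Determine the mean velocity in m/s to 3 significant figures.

V ≈ 0.00405 m/s

For laminar flow, f = 64/Re with Re = ρVD/μ, so Darcy-Weisbach reduces to ΔP = 32μLV/D². Solving for V: V = ΔP·D²/(32μL) = 9.2·(0.236)²/(32·0.00482·821) = 0.004046 m/s.
Check: Re = ρVD/μ = 860·0.004046·0.236/0.00482 = 170.4 < 2300, so the laminar assumption holds.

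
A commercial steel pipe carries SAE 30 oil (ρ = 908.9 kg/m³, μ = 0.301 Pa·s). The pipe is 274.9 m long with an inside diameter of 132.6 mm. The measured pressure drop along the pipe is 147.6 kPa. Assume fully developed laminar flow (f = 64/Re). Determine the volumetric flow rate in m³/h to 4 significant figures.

For laminar flow, f = 64/Re with Re = ρVD/μ, so Darcy-Weisbach reduces to ΔP = 32μLV/D². Solving for V: V = ΔP·D²/(32μL) = 1.476e+05·(0.1326)²/(32·0.301·274.9) = 0.9801 m/s.
Check: Re = ρVD/μ = 908.9·0.9801·0.1326/0.301 = 392.4 < 2300, so the laminar assumption holds.
Q = V·A = 0.9801·(π/4·0.1326²) = 0.01354 m³/s = 48.73 m³/h.

Q ≈ 48.73 m³/h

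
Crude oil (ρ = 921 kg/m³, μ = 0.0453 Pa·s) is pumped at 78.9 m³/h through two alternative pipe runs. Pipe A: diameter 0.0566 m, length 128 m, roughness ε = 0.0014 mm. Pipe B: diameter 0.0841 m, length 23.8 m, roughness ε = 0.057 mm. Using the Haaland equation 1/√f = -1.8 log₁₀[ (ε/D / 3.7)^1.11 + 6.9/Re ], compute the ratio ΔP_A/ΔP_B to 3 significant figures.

ΔP_A/ΔP_B ≈ 34.2

Pipe A: V = Q/A = 0.02192/0.002516 = 8.711 m/s; Re = 1.002e+04; ε/D = 2.47e-05; Haaland → f = 0.03089; ΔP_A = f(L/D)(ρV²/2) = 2.441e+06 Pa.
Pipe B: V = Q/A = 0.02192/0.005555 = 3.945 m/s; Re = 6746; ε/D = 0.000678; Haaland → f = 0.0352; ΔP_B = f(L/D)(ρV²/2) = 7.141e+04 Pa.
ΔP_A/ΔP_B = 2.441e+06/7.141e+04 = 34.2.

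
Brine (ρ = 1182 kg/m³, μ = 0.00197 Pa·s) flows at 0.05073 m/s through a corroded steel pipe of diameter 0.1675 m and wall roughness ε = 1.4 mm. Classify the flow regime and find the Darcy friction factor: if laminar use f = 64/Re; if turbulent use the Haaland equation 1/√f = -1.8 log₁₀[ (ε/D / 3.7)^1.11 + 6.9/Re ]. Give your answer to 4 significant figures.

Re = ρVD/μ = 1182·0.05073·0.1675/0.00197 = 5098.
Re > 4000 → turbulent. ε/D = 0.0014/0.1675 = 0.00836; Haaland: 1/√f = -1.8 log₁₀[0.00116 + 0.00135] = 4.681, so f = 0.04564.

f ≈ 0.04564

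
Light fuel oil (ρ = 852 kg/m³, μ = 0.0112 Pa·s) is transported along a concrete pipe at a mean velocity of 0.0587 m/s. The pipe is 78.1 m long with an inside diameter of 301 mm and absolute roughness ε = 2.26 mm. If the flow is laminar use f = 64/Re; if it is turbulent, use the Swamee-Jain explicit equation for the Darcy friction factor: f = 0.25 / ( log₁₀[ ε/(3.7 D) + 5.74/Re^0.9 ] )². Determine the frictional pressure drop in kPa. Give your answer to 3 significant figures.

Reynolds number Re = ρVD/μ = 852 · 0.0587 · 0.301 / 0.0112 = 1344.
Re < 2300 → laminar flow, so f = 64/Re = 64/1344 = 0.04762 (the turbulent correlation is not needed).
Darcy-Weisbach: ΔP = f(L/D)(ρV²/2) = 0.04762·(78.1/0.301)·(852·0.0587²/2) = 0.04762·259.5·1.468 = 18.14 Pa.
ΔP = 18.14 Pa = 0.0181 kPa.

ΔP ≈ 0.0181 kPa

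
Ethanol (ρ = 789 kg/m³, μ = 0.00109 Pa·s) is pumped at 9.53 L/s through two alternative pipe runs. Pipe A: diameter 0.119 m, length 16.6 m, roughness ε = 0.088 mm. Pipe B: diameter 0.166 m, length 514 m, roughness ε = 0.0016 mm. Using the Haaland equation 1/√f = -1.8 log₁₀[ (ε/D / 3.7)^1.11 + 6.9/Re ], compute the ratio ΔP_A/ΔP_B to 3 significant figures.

ΔP_A/ΔP_B ≈ 0.181

Pipe A: V = Q/A = 0.00953/0.01112 = 0.8569 m/s; Re = 7.381e+04; ε/D = 0.000739; Haaland → f = 0.02177; ΔP_A = f(L/D)(ρV²/2) = 879.7 Pa.
Pipe B: V = Q/A = 0.00953/0.02164 = 0.4403 m/s; Re = 5.291e+04; ε/D = 9.64e-06; Haaland → f = 0.02047; ΔP_B = f(L/D)(ρV²/2) = 4849 Pa.
ΔP_A/ΔP_B = 879.7/4849 = 0.181.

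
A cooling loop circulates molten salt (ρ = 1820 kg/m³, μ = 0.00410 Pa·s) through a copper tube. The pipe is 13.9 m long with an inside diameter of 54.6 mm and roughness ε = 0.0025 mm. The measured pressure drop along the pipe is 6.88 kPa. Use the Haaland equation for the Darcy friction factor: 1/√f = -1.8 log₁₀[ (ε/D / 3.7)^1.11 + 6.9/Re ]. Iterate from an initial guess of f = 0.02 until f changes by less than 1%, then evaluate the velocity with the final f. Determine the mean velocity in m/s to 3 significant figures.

Rearranging Darcy-Weisbach: V = √(2·ΔP·D/(f·L·ρ)). With ε/D = 2.5e-06/0.0546 = 4.58e-05, iterate starting from f = 0.02:
  f = 0.02 → V = √(2·6880·0.0546/(0.02·13.9·1820)) = 1.219 m/s; Re = ρVD/μ = 2.953e+04; f → 0.02349
  f = 0.02349 → V = 1.124 m/s; Re = 2.725e+04; f → 0.02394
  f = 0.02394 → V = 1.114 m/s; Re = 2.699e+04; f → 0.024
Converged (Δf/f < 1%). With the final f = 0.024: V = √(2·6880·0.0546/(0.024·13.9·1820)) = 1.112 m/s.

V ≈ 1.11 m/s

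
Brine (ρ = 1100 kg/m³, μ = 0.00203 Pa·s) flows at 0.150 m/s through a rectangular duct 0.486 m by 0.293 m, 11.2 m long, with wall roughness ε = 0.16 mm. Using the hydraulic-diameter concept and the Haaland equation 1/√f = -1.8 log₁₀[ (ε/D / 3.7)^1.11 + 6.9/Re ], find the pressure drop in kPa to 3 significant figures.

Hydraulic diameter D_h = 4A/P = 4·(0.486·0.293)/(2·(0.486+0.293)) = 0.5696/1.558 = 0.3656 m.
Re = ρVD_h/μ = 1100·0.15·0.3656/0.00203 = 2.972e+04.
ε/D_h = 0.00016/0.3656 = 0.000438; Haaland gives 1/√f = -1.8 log₁₀[4.37e-05+0.000232] = 6.407, so f = 0.02436.
ΔP = f(L/D_h)(ρV²/2) = 0.02436·11.2/0.3656·12.38 = 9.237 Pa.
ΔP = 0.00924 kPa.

ΔP ≈ 0.00924 kPa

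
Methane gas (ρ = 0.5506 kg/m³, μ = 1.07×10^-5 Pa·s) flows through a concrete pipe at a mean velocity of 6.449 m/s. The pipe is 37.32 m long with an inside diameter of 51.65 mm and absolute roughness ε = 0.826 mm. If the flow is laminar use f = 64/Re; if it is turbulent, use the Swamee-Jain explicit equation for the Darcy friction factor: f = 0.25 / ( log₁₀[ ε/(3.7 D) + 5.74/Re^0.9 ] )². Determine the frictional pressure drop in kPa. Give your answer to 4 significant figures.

Reynolds number Re = ρVD/μ = 0.5506 · 6.449 · 0.05165 / 1.07e-05 = 1.714e+04.
Re > 4000 → turbulent. Relative roughness ε/D = 0.000826/0.05165 = 0.016. Swamee-Jain: f = 0.25/(log₁₀[0.016/3.7 + 5.74/1.714e+04^0.9])² = 0.25/(log₁₀[0.00432 + 0.000888])² = 0.25/(-2.283)² = 0.04796.
Darcy-Weisbach: ΔP = f(L/D)(ρV²/2) = 0.04796·(37.32/0.05165)·(0.5506·6.449²/2) = 0.04796·722.6·11.45 = 396.8 Pa.
ΔP = 396.8 Pa = 0.3968 kPa.

ΔP ≈ 0.3968 kPa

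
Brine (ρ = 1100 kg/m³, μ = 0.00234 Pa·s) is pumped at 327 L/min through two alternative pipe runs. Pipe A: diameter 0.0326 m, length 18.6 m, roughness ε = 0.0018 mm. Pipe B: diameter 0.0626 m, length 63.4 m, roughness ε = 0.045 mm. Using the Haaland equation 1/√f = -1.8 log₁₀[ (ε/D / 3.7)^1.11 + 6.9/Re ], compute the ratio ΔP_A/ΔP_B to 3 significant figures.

ΔP_A/ΔP_B ≈ 6.07

Pipe A: V = Q/A = 0.00545/0.0008347 = 6.529 m/s; Re = 1.001e+05; ε/D = 5.52e-05; Haaland → f = 0.01805; ΔP_A = f(L/D)(ρV²/2) = 2.415e+05 Pa.
Pipe B: V = Q/A = 0.00545/0.003078 = 1.771 m/s; Re = 5.211e+04; ε/D = 0.000719; Haaland → f = 0.02277; ΔP_B = f(L/D)(ρV²/2) = 3.978e+04 Pa.
ΔP_A/ΔP_B = 2.415e+05/3.978e+04 = 6.07.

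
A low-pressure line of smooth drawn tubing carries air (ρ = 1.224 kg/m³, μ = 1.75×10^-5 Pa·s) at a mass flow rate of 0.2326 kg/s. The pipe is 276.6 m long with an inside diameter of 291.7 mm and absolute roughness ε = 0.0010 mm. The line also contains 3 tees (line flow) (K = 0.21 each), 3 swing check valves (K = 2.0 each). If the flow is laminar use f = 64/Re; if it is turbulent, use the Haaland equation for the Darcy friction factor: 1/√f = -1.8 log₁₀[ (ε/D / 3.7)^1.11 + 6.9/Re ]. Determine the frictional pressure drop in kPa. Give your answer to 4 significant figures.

ΔP ≈ 0.1269 kPa

A = πD²/4 = π(0.2917)²/4 = 0.06683 m²; mean velocity V = ṁ/(ρA) = 0.2326/(1.224 · 0.06683) = 2.844 m/s.
Reynolds number Re = ρVD/μ = 1.224 · 2.844 · 0.2917 / 1.75e-05 = 5.802e+04.
Re > 4000 → turbulent. Relative roughness ε/D = 1e-06/0.2917 = 3.43e-06. Haaland: 1/√f = -1.8 log₁₀[(3.43e-06/3.7)^1.11 + 6.9/5.802e+04] = -1.8 log₁₀[2.01e-07 + 0.000119] = 7.063, so f = 0.02004.
Total minor-loss coefficient ΣK = 3·0.21 + 3·2 = 6.63.
ΔP = [f·L/D + ΣK]·(ρV²/2) = [0.02004·276.6/0.2917 + 6.63]·(1.224·2.844²/2) = [19.01 + 6.63]·4.949 = 126.9 Pa.
ΔP = 126.9 Pa = 0.1269 kPa.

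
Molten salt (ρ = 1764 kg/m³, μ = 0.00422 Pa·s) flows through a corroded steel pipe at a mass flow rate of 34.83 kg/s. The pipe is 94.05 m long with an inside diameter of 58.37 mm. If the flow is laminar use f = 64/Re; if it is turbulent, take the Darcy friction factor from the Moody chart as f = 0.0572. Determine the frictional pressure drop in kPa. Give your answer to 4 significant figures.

ΔP ≈ 4426 kPa

A = πD²/4 = π(0.05837)²/4 = 0.002676 m²; mean velocity V = ṁ/(ρA) = 34.83/(1764 · 0.002676) = 7.379 m/s.
Reynolds number Re = ρVD/μ = 1764 · 7.379 · 0.05837 / 0.00422 = 1.8e+05.
Re > 4000 → turbulent; use the Moody-chart value f = 0.0572.
Darcy-Weisbach: ΔP = f(L/D)(ρV²/2) = 0.0572·(94.05/0.05837)·(1764·7.379²/2) = 0.0572·1611·4.802e+04 = 4.426e+06 Pa.
ΔP = 4.426e+06 Pa = 4426 kPa.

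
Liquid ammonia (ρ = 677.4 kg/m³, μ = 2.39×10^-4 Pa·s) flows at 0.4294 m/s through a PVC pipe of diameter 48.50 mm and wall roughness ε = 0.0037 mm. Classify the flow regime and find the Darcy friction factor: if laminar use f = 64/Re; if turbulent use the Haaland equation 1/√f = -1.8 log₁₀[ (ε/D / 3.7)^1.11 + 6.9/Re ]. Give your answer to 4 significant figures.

Re = ρVD/μ = 677.4·0.4294·0.0485/0.000239 = 5.903e+04.
Re > 4000 → turbulent. ε/D = 3.7e-06/0.0485 = 7.63e-05; Haaland: 1/√f = -1.8 log₁₀[6.29e-06 + 0.000117] = 7.037, so f = 0.02019.

f ≈ 0.02019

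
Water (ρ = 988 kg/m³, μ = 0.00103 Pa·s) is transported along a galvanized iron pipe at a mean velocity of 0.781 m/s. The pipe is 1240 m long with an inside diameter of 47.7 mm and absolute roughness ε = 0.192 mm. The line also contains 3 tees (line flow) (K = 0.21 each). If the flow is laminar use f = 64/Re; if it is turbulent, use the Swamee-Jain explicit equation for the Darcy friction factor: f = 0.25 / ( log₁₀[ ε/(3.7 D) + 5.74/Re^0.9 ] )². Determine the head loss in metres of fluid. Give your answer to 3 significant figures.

Reynolds number Re = ρVD/μ = 988 · 0.781 · 0.0477 / 0.00103 = 3.573e+04.
Re > 4000 → turbulent. Relative roughness ε/D = 0.000192/0.0477 = 0.00403. Swamee-Jain: f = 0.25/(log₁₀[0.00403/3.7 + 5.74/3.573e+04^0.9])² = 0.25/(log₁₀[0.00109 + 0.000458])² = 0.25/(-2.811)² = 0.03164.
Total minor-loss coefficient ΣK = 3·0.21 = 0.63.
ΔP = [f·L/D + ΣK]·(ρV²/2) = [0.03164·1240/0.0477 + 0.63]·(988·0.781²/2) = [822.6 + 0.63]·301.3 = 2.481e+05 Pa.
Head loss h_f = ΔP/(ρg) = 2.481e+05/(988·9.81) = 25.6 m.

h_f ≈ 25.6 m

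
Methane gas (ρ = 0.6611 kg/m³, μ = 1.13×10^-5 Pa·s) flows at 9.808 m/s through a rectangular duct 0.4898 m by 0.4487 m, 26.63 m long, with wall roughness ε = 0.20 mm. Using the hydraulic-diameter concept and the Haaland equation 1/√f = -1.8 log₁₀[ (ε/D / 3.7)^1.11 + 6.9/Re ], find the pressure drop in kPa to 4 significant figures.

ΔP ≈ 0.03215 kPa

Hydraulic diameter D_h = 4A/P = 4·(0.4898·0.4487)/(2·(0.4898+0.4487)) = 0.8791/1.877 = 0.4684 m.
Re = ρVD_h/μ = 0.6611·9.808·0.4684/1.13e-05 = 2.687e+05.
ε/D_h = 0.0002/0.4684 = 0.000427; Haaland gives 1/√f = -1.8 log₁₀[4.26e-05+2.57e-05] = 7.499, so f = 0.01778.
ΔP = f(L/D_h)(ρV²/2) = 0.01778·26.63/0.4684·31.8 = 32.15 Pa.
ΔP = 0.03215 kPa.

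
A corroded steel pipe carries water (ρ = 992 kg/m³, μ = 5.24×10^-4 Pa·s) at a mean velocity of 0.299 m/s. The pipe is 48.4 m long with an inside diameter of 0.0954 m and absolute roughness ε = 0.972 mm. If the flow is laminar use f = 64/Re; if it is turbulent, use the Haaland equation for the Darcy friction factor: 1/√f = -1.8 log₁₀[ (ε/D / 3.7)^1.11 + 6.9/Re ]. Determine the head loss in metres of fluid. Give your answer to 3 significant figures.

h_f ≈ 0.0907 m

Reynolds number Re = ρVD/μ = 992 · 0.299 · 0.0954 / 0.000524 = 5.4e+04.
Re > 4000 → turbulent. Relative roughness ε/D = 0.000972/0.0954 = 0.0102. Haaland: 1/√f = -1.8 log₁₀[(0.0102/3.7)^1.11 + 6.9/5.4e+04] = -1.8 log₁₀[0.00144 + 0.000128] = 5.049, so f = 0.03923.
Darcy-Weisbach: ΔP = f(L/D)(ρV²/2) = 0.03923·(48.4/0.0954)·(992·0.299²/2) = 0.03923·507.3·44.34 = 882.6 Pa.
Head loss h_f = ΔP/(ρg) = 882.6/(992·9.81) = 0.0907 m.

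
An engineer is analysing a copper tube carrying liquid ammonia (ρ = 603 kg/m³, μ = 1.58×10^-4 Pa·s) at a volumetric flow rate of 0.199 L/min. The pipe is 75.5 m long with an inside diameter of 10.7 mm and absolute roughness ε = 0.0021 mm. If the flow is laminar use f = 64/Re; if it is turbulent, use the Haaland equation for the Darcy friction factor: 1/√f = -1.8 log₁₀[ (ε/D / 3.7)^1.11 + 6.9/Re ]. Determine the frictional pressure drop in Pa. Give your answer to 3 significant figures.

Q = 0.199 L/min = 0.199/60000 = 3.317e-06 m³/s.
Cross-sectional area A = πD²/4 = π(0.0107)²/4 = 8.992e-05 m²; mean velocity V = Q/A = 3.317e-06/8.992e-05 = 0.03688 m/s.
Reynolds number Re = ρVD/μ = 603 · 0.03688 · 0.0107 / 0.000158 = 1506.
Re < 2300 → laminar flow, so f = 64/Re = 64/1506 = 0.04249 (the turbulent correlation is not needed).
Darcy-Weisbach: ΔP = f(L/D)(ρV²/2) = 0.04249·(75.5/0.0107)·(603·0.03688²/2) = 0.04249·7056·0.4102 = 123 Pa.

ΔP ≈ 123 Pa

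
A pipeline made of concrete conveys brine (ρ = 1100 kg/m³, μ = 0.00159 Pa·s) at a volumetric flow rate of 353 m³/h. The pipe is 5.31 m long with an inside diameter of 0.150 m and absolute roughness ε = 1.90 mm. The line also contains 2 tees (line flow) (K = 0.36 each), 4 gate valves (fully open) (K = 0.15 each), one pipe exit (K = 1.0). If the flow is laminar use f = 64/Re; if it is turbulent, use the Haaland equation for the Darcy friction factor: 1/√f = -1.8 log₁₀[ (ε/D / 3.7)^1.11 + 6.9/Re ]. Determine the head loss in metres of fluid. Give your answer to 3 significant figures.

h_f ≈ 5.93 m

Q = 353 m³/h = 353/3600 = 0.09806 m³/s.
Cross-sectional area A = πD²/4 = π(0.15)²/4 = 0.01767 m²; mean velocity V = Q/A = 0.09806/0.01767 = 5.549 m/s.
Reynolds number Re = ρVD/μ = 1100 · 5.549 · 0.15 / 0.00159 = 5.758e+05.
Re > 4000 → turbulent. Relative roughness ε/D = 0.0019/0.15 = 0.0127. Haaland: 1/√f = -1.8 log₁₀[(0.0127/3.7)^1.11 + 6.9/5.758e+05] = -1.8 log₁₀[0.00183 + 1.2e-05] = 4.921, so f = 0.04129.
Total minor-loss coefficient ΣK = 2·0.36 + 4·0.15 + 1·1 = 2.32.
ΔP = [f·L/D + ΣK]·(ρV²/2) = [0.04129·5.31/0.15 + 2.32]·(1100·5.549²/2) = [1.462 + 2.32]·1.693e+04 = 6.404e+04 Pa.
Head loss h_f = ΔP/(ρg) = 6.404e+04/(1100·9.81) = 5.93 m.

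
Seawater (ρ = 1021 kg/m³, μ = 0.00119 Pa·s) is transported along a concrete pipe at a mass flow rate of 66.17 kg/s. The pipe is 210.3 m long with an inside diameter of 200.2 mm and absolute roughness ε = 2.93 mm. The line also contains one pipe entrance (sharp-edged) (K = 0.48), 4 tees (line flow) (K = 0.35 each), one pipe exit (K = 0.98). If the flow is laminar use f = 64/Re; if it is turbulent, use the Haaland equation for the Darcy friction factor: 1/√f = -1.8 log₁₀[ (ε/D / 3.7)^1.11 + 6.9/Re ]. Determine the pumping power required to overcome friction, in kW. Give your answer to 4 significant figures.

P ≈ 6.812 kW

A = πD²/4 = π(0.2002)²/4 = 0.03148 m²; mean velocity V = ṁ/(ρA) = 66.17/(1021 · 0.03148) = 2.059 m/s.
Reynolds number Re = ρVD/μ = 1021 · 2.059 · 0.2002 / 0.00119 = 3.536e+05.
Re > 4000 → turbulent. Relative roughness ε/D = 0.00293/0.2002 = 0.0146. Haaland: 1/√f = -1.8 log₁₀[(0.0146/3.7)^1.11 + 6.9/3.536e+05] = -1.8 log₁₀[0.00215 + 1.95e-05] = 4.794, so f = 0.04352.
Total minor-loss coefficient ΣK = 1·0.48 + 4·0.35 + 1·0.98 = 2.86.
ΔP = [f·L/D + ΣK]·(ρV²/2) = [0.04352·210.3/0.2002 + 2.86]·(1021·2.059²/2) = [45.71 + 2.86]·2164 = 1.051e+05 Pa.
Q = ṁ/ρ = 66.17/1021 = 0.06481 m³/s.
Pumping power P = QΔP = 0.06481·1.051e+05 = 6811.6 W = 6.812 kW.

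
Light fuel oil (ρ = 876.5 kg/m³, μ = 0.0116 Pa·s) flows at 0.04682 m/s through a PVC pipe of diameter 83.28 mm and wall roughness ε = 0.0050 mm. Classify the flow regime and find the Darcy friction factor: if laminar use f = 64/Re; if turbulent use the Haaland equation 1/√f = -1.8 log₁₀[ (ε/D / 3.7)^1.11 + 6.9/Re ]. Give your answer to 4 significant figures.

Re = ρVD/μ = 876.5·0.04682·0.08328/0.0116 = 294.6.
Re < 2300 → laminar, so f = 64/Re = 0.2172 (roughness is irrelevant in laminar flow).

f ≈ 0.2172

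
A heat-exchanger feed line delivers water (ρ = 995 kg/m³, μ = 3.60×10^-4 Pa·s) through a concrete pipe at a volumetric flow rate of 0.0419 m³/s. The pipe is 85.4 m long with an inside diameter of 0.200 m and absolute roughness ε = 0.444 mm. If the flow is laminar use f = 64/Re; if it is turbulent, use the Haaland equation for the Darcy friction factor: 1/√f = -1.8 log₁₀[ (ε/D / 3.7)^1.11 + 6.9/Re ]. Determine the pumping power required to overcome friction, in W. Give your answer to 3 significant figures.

Cross-sectional area A = πD²/4 = π(0.2)²/4 = 0.03142 m²; mean velocity V = Q/A = 0.0419/0.03142 = 1.334 m/s.
Reynolds number Re = ρVD/μ = 995 · 1.334 · 0.2 / 0.00036 = 7.372e+05.
Re > 4000 → turbulent. Relative roughness ε/D = 0.000444/0.2 = 0.00222. Haaland: 1/√f = -1.8 log₁₀[(0.00222/3.7)^1.11 + 6.9/7.372e+05] = -1.8 log₁₀[0.000265 + 9.36e-06] = 6.41, so f = 0.02434.
Darcy-Weisbach: ΔP = f(L/D)(ρV²/2) = 0.02434·(85.4/0.2)·(995·1.334²/2) = 0.02434·427·885 = 9196 Pa.
Pumping power P = QΔP = 0.0419·9196 = 385.3 W = 385 W.

P ≈ 385 W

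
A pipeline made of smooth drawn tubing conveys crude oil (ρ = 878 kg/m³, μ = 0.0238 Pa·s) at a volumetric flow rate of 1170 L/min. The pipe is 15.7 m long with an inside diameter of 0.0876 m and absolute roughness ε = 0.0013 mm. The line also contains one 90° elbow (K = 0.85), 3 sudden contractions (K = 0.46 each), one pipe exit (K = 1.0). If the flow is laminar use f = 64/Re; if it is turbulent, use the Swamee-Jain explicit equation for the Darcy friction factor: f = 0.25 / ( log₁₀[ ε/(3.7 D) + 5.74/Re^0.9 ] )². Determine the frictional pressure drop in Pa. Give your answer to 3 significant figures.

ΔP ≈ 40100 Pa

Q = 1170 L/min = 1170/60000 = 0.0195 m³/s.
Cross-sectional area A = πD²/4 = π(0.0876)²/4 = 0.006027 m²; mean velocity V = Q/A = 0.0195/0.006027 = 3.235 m/s.
Reynolds number Re = ρVD/μ = 878 · 3.235 · 0.0876 / 0.0238 = 1.046e+04.
Re > 4000 → turbulent. Relative roughness ε/D = 1.3e-06/0.0876 = 1.48e-05. Swamee-Jain: f = 0.25/(log₁₀[1.48e-05/3.7 + 5.74/1.046e+04^0.9])² = 0.25/(log₁₀[4.01e-06 + 0.00139])² = 0.25/(-2.857)² = 0.03062.
Total minor-loss coefficient ΣK = 1·0.85 + 3·0.46 + 1·1 = 3.23.
ΔP = [f·L/D + ΣK]·(ρV²/2) = [0.03062·15.7/0.0876 + 3.23]·(878·3.235²/2) = [5.488 + 3.23]·4596 = 4.007e+04 Pa.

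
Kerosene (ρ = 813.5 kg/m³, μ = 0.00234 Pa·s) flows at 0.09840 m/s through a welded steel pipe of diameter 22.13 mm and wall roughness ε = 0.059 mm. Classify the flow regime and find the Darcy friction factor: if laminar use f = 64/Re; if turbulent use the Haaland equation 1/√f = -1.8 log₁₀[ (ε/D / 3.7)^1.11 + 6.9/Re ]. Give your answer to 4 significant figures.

Re = ρVD/μ = 813.5·0.0984·0.02213/0.00234 = 757.
Re < 2300 → laminar, so f = 64/Re = 0.08454 (roughness is irrelevant in laminar flow).

f ≈ 0.08454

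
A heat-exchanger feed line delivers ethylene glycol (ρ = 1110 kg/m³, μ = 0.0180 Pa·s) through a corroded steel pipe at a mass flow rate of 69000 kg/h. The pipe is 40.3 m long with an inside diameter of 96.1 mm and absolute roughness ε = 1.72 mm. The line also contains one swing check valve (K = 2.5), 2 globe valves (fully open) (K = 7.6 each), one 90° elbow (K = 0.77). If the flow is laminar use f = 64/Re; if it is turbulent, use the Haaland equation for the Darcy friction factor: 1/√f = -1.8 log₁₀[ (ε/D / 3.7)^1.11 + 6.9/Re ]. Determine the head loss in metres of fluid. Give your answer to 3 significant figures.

h_f ≈ 11.3 m

ṁ = 69000 kg/h = 69000/3600 = 19.17 kg/s.
A = πD²/4 = π(0.0961)²/4 = 0.007253 m²; mean velocity V = ṁ/(ρA) = 19.17/(1110 · 0.007253) = 2.381 m/s.
Reynolds number Re = ρVD/μ = 1110 · 2.381 · 0.0961 / 0.018 = 1.411e+04.
Re > 4000 → turbulent. Relative roughness ε/D = 0.00172/0.0961 = 0.0179. Haaland: 1/√f = -1.8 log₁₀[(0.0179/3.7)^1.11 + 6.9/1.411e+04] = -1.8 log₁₀[0.00269 + 0.000489] = 4.496, so f = 0.04948.
Total minor-loss coefficient ΣK = 1·2.5 + 2·7.6 + 1·0.77 = 18.5.
ΔP = [f·L/D + ΣK]·(ρV²/2) = [0.04948·40.3/0.0961 + 18.5]·(1110·2.381²/2) = [20.75 + 18.5]·3145 = 1.234e+05 Pa.
Head loss h_f = ΔP/(ρg) = 1.234e+05/(1110·9.81) = 11.3 m.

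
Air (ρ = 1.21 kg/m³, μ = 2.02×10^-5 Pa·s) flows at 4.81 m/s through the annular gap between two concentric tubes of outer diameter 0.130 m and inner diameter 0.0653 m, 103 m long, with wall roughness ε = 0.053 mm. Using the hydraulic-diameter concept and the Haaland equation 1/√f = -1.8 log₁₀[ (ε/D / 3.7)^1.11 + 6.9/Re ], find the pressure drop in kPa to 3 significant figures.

Hydraulic diameter D_h = 4A/P = D_o - D_i = 0.13 - 0.0653 = 0.0647 m.
Re = ρVD_h/μ = 1.21·4.81·0.0647/2.02e-05 = 1.864e+04.
ε/D_h = 5.3e-05/0.0647 = 0.000819; Haaland gives 1/√f = -1.8 log₁₀[8.77e-05+0.00037] = 6.011, so f = 0.02768.
ΔP = f(L/D_h)(ρV²/2) = 0.02768·103/0.0647·14 = 616.8 Pa.
ΔP = 0.617 kPa.

ΔP ≈ 0.617 kPa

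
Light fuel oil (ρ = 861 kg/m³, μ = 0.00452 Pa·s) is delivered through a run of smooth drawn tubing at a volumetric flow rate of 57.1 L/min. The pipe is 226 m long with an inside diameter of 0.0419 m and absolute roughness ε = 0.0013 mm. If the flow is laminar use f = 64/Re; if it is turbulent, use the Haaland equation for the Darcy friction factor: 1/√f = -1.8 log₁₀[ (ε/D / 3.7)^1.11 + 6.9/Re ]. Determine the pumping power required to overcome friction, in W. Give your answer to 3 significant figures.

P ≈ 38.6 W

Q = 57.1 L/min = 57.1/60000 = 0.0009517 m³/s.
Cross-sectional area A = πD²/4 = π(0.0419)²/4 = 0.001379 m²; mean velocity V = Q/A = 0.0009517/0.001379 = 0.6902 m/s.
Reynolds number Re = ρVD/μ = 861 · 0.6902 · 0.0419 / 0.00452 = 5509.
Re > 4000 → turbulent. Relative roughness ε/D = 1.3e-06/0.0419 = 3.1e-05. Haaland: 1/√f = -1.8 log₁₀[(3.1e-05/3.7)^1.11 + 6.9/5509] = -1.8 log₁₀[2.32e-06 + 0.00125] = 5.223, so f = 0.03666.
Darcy-Weisbach: ΔP = f(L/D)(ρV²/2) = 0.03666·(226/0.0419)·(861·0.6902²/2) = 0.03666·5394·205.1 = 4.055e+04 Pa.
Pumping power P = QΔP = 0.0009517·4.055e+04 = 38.59 W = 38.6 W.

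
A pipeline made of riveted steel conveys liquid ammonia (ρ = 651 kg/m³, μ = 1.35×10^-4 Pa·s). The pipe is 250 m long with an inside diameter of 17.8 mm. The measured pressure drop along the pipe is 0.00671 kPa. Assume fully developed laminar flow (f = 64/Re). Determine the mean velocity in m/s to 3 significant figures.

For laminar flow, f = 64/Re with Re = ρVD/μ, so Darcy-Weisbach reduces to ΔP = 32μLV/D². Solving for V: V = ΔP·D²/(32μL) = 6.71·(0.0178)²/(32·0.000135·250) = 0.001969 m/s.
Check: Re = ρVD/μ = 651·0.001969·0.0178/0.000135 = 169 < 2300, so the laminar assumption holds.

V ≈ 0.00197 m/s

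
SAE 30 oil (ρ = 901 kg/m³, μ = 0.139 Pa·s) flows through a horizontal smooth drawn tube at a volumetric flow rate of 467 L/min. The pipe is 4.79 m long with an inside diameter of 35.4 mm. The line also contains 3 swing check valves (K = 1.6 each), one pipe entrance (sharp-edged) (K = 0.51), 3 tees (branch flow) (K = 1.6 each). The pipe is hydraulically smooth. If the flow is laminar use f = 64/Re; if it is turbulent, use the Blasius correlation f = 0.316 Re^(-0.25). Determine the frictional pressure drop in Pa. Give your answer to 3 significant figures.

ΔP ≈ 419000 Pa

Q = 467 L/min = 467/60000 = 0.007783 m³/s.
Cross-sectional area A = πD²/4 = π(0.0354)²/4 = 0.0009842 m²; mean velocity V = Q/A = 0.007783/0.0009842 = 7.908 m/s.
Reynolds number Re = ρVD/μ = 901 · 7.908 · 0.0354 / 0.139 = 1815.
Re < 2300 → laminar flow, so f = 64/Re = 64/1815 = 0.03527 (the turbulent correlation is not needed).
Total minor-loss coefficient ΣK = 3·1.6 + 1·0.51 + 3·1.6 = 10.1.
ΔP = [f·L/D + ΣK]·(ρV²/2) = [0.03527·4.79/0.0354 + 10.1]·(901·7.908²/2) = [4.772 + 10.1]·2.817e+04 = 4.193e+05 Pa.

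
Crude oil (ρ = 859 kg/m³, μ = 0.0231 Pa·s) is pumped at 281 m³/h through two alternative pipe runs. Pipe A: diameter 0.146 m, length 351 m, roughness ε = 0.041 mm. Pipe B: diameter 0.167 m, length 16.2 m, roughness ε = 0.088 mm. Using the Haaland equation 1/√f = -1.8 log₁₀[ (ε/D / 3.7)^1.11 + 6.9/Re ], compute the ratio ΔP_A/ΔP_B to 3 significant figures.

ΔP_A/ΔP_B ≈ 40.4

Pipe A: V = Q/A = 0.07806/0.01674 = 4.662 m/s; Re = 2.531e+04; ε/D = 0.000281; Haaland → f = 0.02486; ΔP_A = f(L/D)(ρV²/2) = 5.579e+05 Pa.
Pipe B: V = Q/A = 0.07806/0.0219 = 3.564 m/s; Re = 2.213e+04; ε/D = 0.000527; Haaland → f = 0.02613; ΔP_B = f(L/D)(ρV²/2) = 1.382e+04 Pa.
ΔP_A/ΔP_B = 5.579e+05/1.382e+04 = 40.4.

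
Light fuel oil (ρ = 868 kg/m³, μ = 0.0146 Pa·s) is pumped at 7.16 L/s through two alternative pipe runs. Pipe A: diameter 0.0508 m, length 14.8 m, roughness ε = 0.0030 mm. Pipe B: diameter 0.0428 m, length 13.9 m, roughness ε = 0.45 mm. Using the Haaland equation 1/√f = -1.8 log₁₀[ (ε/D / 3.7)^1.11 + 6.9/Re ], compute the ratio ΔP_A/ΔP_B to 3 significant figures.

Pipe A: V = Q/A = 0.00716/0.002027 = 3.533 m/s; Re = 1.067e+04; ε/D = 5.91e-05; Haaland → f = 0.0304; ΔP_A = f(L/D)(ρV²/2) = 4.797e+04 Pa.
Pipe B: V = Q/A = 0.00716/0.001439 = 4.977 m/s; Re = 1.266e+04; ε/D = 0.0105; Haaland → f = 0.04261; ΔP_B = f(L/D)(ρV²/2) = 1.488e+05 Pa.
ΔP_A/ΔP_B = 4.797e+04/1.488e+05 = 0.323.

ΔP_A/ΔP_B ≈ 0.323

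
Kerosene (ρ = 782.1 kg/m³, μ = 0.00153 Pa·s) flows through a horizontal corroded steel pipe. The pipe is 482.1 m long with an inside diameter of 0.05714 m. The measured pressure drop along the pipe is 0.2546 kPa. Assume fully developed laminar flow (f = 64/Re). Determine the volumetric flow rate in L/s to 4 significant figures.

For laminar flow, f = 64/Re with Re = ρVD/μ, so Darcy-Weisbach reduces to ΔP = 32μLV/D². Solving for V: V = ΔP·D²/(32μL) = 254.6·(0.05714)²/(32·0.00153·482.1) = 0.03522 m/s.
Check: Re = ρVD/μ = 782.1·0.03522·0.05714/0.00153 = 1029 < 2300, so the laminar assumption holds.
Q = V·A = 0.03522·(π/4·0.05714²) = 9.031e-05 m³/s = 0.09031 L/s.

Q ≈ 0.09031 L/s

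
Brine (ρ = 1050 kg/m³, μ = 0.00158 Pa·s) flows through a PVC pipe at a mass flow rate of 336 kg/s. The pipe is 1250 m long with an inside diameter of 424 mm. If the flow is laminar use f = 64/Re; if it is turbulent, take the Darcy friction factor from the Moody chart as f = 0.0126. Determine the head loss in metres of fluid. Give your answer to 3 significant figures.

h_f ≈ 9.72 m

A = πD²/4 = π(0.424)²/4 = 0.1412 m²; mean velocity V = ṁ/(ρA) = 336/(1050 · 0.1412) = 2.266 m/s.
Reynolds number Re = ρVD/μ = 1050 · 2.266 · 0.424 / 0.00158 = 6.386e+05.
Re > 4000 → turbulent; use the Moody-chart value f = 0.0126.
Darcy-Weisbach: ΔP = f(L/D)(ρV²/2) = 0.0126·(1250/0.424)·(1050·2.266²/2) = 0.0126·2948·2697 = 1.002e+05 Pa.
Head loss h_f = ΔP/(ρg) = 1.002e+05/(1050·9.81) = 9.72 m.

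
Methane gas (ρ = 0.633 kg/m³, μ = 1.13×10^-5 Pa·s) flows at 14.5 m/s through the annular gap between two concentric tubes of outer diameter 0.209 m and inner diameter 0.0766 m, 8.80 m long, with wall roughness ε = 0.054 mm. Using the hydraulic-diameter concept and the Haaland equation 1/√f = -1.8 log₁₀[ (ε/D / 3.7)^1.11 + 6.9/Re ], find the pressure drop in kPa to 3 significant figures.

Hydraulic diameter D_h = 4A/P = D_o - D_i = 0.209 - 0.0766 = 0.1324 m.
Re = ρVD_h/μ = 0.633·14.5·0.1324/1.13e-05 = 1.075e+05.
ε/D_h = 5.4e-05/0.1324 = 0.000408; Haaland gives 1/√f = -1.8 log₁₀[4.05e-05+6.42e-05] = 7.165, so f = 0.01948.
ΔP = f(L/D_h)(ρV²/2) = 0.01948·8.8/0.1324·66.54 = 86.16 Pa.
ΔP = 0.0862 kPa.

ΔP ≈ 0.0862 kPa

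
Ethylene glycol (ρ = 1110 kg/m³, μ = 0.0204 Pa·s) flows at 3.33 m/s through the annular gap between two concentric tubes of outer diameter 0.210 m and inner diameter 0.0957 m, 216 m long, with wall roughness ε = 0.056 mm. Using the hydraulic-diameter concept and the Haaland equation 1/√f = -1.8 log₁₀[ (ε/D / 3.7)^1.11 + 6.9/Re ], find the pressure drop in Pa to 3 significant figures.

ΔP ≈ 307000 Pa

Hydraulic diameter D_h = 4A/P = D_o - D_i = 0.21 - 0.0957 = 0.1143 m.
Re = ρVD_h/μ = 1110·3.33·0.1143/0.0204 = 2.071e+04.
ε/D_h = 5.6e-05/0.1143 = 0.00049; Haaland gives 1/√f = -1.8 log₁₀[4.96e-05+0.000333] = 6.151, so f = 0.02643.
ΔP = f(L/D_h)(ρV²/2) = 0.02643·216/0.1143·6154 = 3.074e+05 Pa.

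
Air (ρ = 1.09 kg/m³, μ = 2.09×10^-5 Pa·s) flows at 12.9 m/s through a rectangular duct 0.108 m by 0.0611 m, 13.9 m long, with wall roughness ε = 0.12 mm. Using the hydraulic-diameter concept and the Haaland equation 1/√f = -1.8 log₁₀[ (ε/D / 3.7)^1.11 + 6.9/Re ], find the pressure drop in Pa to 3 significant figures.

ΔP ≈ 404 Pa

Hydraulic diameter D_h = 4A/P = 4·(0.108·0.0611)/(2·(0.108+0.0611)) = 0.0264/0.3382 = 0.07805 m.
Re = ρVD_h/μ = 1.09·12.9·0.07805/2.09e-05 = 5.251e+04.
ε/D_h = 0.00012/0.07805 = 0.00154; Haaland gives 1/√f = -1.8 log₁₀[0.000176+0.000131] = 6.321, so f = 0.02503.
ΔP = f(L/D_h)(ρV²/2) = 0.02503·13.9/0.07805·90.69 = 404.3 Pa.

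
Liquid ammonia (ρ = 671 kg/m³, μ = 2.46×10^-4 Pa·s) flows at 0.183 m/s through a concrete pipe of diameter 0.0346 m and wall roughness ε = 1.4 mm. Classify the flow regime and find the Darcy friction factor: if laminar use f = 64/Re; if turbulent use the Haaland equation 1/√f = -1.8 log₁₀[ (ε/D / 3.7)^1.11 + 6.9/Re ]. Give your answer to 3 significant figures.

f ≈ 0.0667

Re = ρVD/μ = 671·0.183·0.0346/0.000246 = 1.727e+04.
Re > 4000 → turbulent. ε/D = 0.0014/0.0346 = 0.0405; Haaland: 1/√f = -1.8 log₁₀[0.00665 + 0.0004] = 3.873, so f = 0.06667.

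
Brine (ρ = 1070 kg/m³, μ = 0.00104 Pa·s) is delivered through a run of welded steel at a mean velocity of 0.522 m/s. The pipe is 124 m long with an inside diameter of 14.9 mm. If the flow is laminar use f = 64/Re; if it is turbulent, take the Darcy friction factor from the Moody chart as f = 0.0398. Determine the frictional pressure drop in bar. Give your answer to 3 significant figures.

ΔP ≈ 0.483 bar

Reynolds number Re = ρVD/μ = 1070 · 0.522 · 0.0149 / 0.00104 = 8002.
Re > 4000 → turbulent; use the Moody-chart value f = 0.0398.
Darcy-Weisbach: ΔP = f(L/D)(ρV²/2) = 0.0398·(124/0.0149)·(1070·0.522²/2) = 0.0398·8322·145.8 = 4.829e+04 Pa.
ΔP = 4.829e+04 Pa = 0.483 bar.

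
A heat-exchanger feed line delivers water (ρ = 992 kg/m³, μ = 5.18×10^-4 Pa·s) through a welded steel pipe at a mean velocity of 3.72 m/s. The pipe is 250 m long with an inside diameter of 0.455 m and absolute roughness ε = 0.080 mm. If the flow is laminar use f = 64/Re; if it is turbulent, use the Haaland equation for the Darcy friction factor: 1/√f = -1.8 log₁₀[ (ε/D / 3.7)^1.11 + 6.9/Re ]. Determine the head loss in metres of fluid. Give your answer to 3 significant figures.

h_f ≈ 5.31 m

Reynolds number Re = ρVD/μ = 992 · 3.72 · 0.455 / 0.000518 = 3.241e+06.
Re > 4000 → turbulent. Relative roughness ε/D = 8e-05/0.455 = 0.000176. Haaland: 1/√f = -1.8 log₁₀[(0.000176/3.7)^1.11 + 6.9/3.241e+06] = -1.8 log₁₀[1.59e-05 + 2.13e-06] = 8.539, so f = 0.01371.
Darcy-Weisbach: ΔP = f(L/D)(ρV²/2) = 0.01371·(250/0.455)·(992·3.72²/2) = 0.01371·549.5·6864 = 5.172e+04 Pa.
Head loss h_f = ΔP/(ρg) = 5.172e+04/(992·9.81) = 5.31 m.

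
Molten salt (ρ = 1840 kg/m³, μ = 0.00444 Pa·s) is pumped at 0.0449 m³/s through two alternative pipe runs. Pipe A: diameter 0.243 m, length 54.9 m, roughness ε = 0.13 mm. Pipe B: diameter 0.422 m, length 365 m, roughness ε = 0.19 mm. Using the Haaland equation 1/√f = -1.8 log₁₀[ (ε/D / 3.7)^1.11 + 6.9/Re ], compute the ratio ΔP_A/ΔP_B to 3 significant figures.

Pipe A: V = Q/A = 0.0449/0.04638 = 0.9682 m/s; Re = 9.75e+04; ε/D = 0.000535; Haaland → f = 0.02028; ΔP_A = f(L/D)(ρV²/2) = 3950 Pa.
Pipe B: V = Q/A = 0.0449/0.1399 = 0.321 m/s; Re = 5.614e+04; ε/D = 0.00045; Haaland → f = 0.02166; ΔP_B = f(L/D)(ρV²/2) = 1776 Pa.
ΔP_A/ΔP_B = 3950/1776 = 2.22.

ΔP_A/ΔP_B ≈ 2.22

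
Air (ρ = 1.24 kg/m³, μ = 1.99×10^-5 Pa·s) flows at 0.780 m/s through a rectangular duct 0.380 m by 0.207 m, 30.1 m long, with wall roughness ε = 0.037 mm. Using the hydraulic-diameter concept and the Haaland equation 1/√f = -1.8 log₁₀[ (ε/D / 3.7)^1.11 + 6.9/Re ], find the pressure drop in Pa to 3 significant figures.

Hydraulic diameter D_h = 4A/P = 4·(0.38·0.207)/(2·(0.38+0.207)) = 0.3146/1.174 = 0.268 m.
Re = ρVD_h/μ = 1.24·0.78·0.268/1.99e-05 = 1.303e+04.
ε/D_h = 3.7e-05/0.268 = 0.000138; Haaland gives 1/√f = -1.8 log₁₀[1.22e-05+0.00053] = 5.879, so f = 0.02893.
ΔP = f(L/D_h)(ρV²/2) = 0.02893·30.1/0.268·0.3772 = 1.226 Pa.

ΔP ≈ 1.23 Pa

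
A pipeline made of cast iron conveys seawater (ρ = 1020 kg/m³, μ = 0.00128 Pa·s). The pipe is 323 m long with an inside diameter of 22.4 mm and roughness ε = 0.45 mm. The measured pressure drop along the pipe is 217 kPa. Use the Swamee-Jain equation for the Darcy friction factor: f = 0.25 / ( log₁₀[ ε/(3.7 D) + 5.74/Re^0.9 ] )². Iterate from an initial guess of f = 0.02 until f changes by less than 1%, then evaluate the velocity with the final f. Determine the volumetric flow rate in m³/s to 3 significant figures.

Q ≈ 2.96×10^-4 m³/s

Rearranging Darcy-Weisbach: V = √(2·ΔP·D/(f·L·ρ)). With ε/D = 0.00045/0.0224 = 0.0201, iterate starting from f = 0.02:
  f = 0.02 → V = √(2·2.17e+05·0.0224/(0.02·323·1020)) = 1.215 m/s; Re = ρVD/μ = 2.168e+04; f → 0.05113
  f = 0.05113 → V = 0.7597 m/s; Re = 1.356e+04; f → 0.05235
  f = 0.05235 → V = 0.7508 m/s; Re = 1.34e+04; f → 0.05238
Converged (Δf/f < 1%). With the final f = 0.05238: V = √(2·2.17e+05·0.0224/(0.05238·323·1020)) = 0.7505 m/s.
Q = V·A = 0.7505·(π/4·0.0224²) = 0.0002958 m³/s = 2.96×10^-4 m³/s.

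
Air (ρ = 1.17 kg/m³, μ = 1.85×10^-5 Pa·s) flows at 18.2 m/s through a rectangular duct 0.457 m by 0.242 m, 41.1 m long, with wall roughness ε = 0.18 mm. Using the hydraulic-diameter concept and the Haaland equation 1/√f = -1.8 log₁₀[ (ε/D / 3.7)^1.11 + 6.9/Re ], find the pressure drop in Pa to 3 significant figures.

Hydraulic diameter D_h = 4A/P = 4·(0.457·0.242)/(2·(0.457+0.242)) = 0.4424/1.398 = 0.3164 m.
Re = ρVD_h/μ = 1.17·18.2·0.3164/1.85e-05 = 3.642e+05.
ε/D_h = 0.00018/0.3164 = 0.000569; Haaland gives 1/√f = -1.8 log₁₀[5.85e-05+1.89e-05] = 7.4, so f = 0.01826.
ΔP = f(L/D_h)(ρV²/2) = 0.01826·41.1/0.3164·193.8 = 459.7 Pa.

ΔP ≈ 460 Pa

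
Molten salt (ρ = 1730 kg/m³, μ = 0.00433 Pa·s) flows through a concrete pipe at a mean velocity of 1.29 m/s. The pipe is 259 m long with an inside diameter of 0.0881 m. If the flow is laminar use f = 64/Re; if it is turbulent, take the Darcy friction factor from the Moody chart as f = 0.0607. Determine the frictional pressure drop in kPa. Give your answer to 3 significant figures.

Reynolds number Re = ρVD/μ = 1730 · 1.29 · 0.0881 / 0.00433 = 4.541e+04.
Re > 4000 → turbulent; use the Moody-chart value f = 0.0607.
Darcy-Weisbach: ΔP = f(L/D)(ρV²/2) = 0.0607·(259/0.0881)·(1730·1.29²/2) = 0.0607·2940·1439 = 2.569e+05 Pa.
ΔP = 2.569e+05 Pa = 257 kPa.

ΔP ≈ 257 kPa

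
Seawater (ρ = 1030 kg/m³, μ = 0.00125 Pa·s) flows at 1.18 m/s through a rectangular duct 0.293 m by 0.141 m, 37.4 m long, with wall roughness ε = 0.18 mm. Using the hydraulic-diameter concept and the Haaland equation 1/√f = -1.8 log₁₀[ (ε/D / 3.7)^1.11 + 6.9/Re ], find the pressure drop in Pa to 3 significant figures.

Hydraulic diameter D_h = 4A/P = 4·(0.293·0.141)/(2·(0.293+0.141)) = 0.1653/0.868 = 0.1904 m.
Re = ρVD_h/μ = 1030·1.18·0.1904/0.00125 = 1.851e+05.
ε/D_h = 0.00018/0.1904 = 0.000945; Haaland gives 1/√f = -1.8 log₁₀[0.000103+3.73e-05] = 6.936, so f = 0.02079.
ΔP = f(L/D_h)(ρV²/2) = 0.02079·37.4/0.1904·717.1 = 2928 Pa.

ΔP ≈ 2930 Pa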